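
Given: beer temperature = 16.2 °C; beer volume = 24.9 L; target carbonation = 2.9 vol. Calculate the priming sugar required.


residual = 14.695·(0.01821 + 0.09011·e^(−0.04·T));  sugar = (target − residual)·4.0·V
residual = 14.695·(0.01821 + 0.09011·e^(−0.04·16.2)) = 0.9603
sugar = (2.9 − 0.9603)·4.0·24.9

193.1986 g


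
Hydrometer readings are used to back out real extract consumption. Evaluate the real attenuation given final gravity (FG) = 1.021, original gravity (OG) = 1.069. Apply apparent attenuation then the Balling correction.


AA = (OG−FG)/(OG−1)·100;  RA = AA·0.8192
AA = (1.069 − 1.021)/(1.069 − 1)·100 = 69.5652
RA = 69.5652·0.8192

56.9878 %


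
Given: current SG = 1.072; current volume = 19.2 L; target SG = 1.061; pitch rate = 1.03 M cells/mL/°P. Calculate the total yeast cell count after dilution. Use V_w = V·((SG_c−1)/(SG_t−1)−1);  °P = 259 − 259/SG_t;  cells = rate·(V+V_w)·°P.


V_w = 19.2·((1.072−1)/(1.061−1)−1) = 3.4623
V_final = 19.2 + 3.4623 = 22.6623
°P = 259 − 259/1.061 = 14.8907
cells = 1.03·22.6623·14.8907

347.5804 billion cells


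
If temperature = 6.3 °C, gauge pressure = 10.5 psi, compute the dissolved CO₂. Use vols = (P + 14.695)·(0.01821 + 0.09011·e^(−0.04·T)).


vols = (10.5 + 14.695)·(0.01821 + 0.09011·e^(−0.04·6.3))

2.2234 volumes


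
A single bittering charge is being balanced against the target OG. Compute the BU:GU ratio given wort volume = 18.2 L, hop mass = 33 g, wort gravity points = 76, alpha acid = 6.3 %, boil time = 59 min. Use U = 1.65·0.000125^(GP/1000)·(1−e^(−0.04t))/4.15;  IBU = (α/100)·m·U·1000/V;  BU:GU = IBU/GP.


U = 1.65·0.000125^(76/1000)·(1−e^(−0.04·59))/4.15 = 0.1819
IBU = (6.3/100)·33·0.1819·1000/18.2 = 20.7736
BU:GU = 20.7736/76

0.2733


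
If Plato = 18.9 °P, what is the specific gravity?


SG = 259/(259 − P)
SG = 259/(259 − 18.9)

1.0787


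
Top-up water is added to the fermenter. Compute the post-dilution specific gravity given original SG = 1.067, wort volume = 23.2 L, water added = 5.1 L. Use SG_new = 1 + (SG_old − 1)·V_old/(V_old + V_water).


pts = (1.067 − 1)·1000·23.2/(23.2 + 5.1) = 54.9258
SG_new = 1 + 54.9258/1000

1.0549


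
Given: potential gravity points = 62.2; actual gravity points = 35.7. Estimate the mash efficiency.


efficiency = actual / potential × 100
efficiency = 35.7 / 62.2 × 100

57.3955 %


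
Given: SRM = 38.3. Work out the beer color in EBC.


EBC = SRM · 1.97
EBC = 38.3 · 1.97

75.4510 EBC


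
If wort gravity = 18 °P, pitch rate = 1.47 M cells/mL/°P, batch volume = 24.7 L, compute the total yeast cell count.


cells (billions) = rate · V_L · °P
cells = 1.47 · 24.7 · 18

653.5620 billion cells


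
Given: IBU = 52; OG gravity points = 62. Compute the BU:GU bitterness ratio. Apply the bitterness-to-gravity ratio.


BU:GU = IBU / OG_points
BU:GU = 52 / 62

0.8387


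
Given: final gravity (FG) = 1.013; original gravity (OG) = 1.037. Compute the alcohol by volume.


ABV = (OG − FG) · 131.25
ABV = (1.037 − 1.013) · 131.25

3.1500 % ABV


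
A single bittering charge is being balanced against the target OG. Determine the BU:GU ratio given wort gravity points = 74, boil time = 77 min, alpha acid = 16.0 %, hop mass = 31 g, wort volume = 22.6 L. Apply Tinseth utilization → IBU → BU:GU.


U = 1.65·0.000125^(GP/1000)·(1−e^(−0.04t))/4.15;  IBU = (α/100)·m·U·1000/V;  BU:GU = IBU/GP
U = 1.65·0.000125^(74/1000)·(1−e^(−0.04·77))/4.15 = 0.1951
IBU = (16.0/100)·31·0.1951·1000/22.6 = 42.8102
BU:GU = 42.8102/74

0.5785


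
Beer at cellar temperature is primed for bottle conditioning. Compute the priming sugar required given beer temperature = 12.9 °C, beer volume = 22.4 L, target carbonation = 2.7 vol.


residual = 14.695·(0.01821 + 0.09011·e^(−0.04·T));  sugar = (target − residual)·4.0·V
residual = 14.695·(0.01821 + 0.09011·e^(−0.04·12.9)) = 1.0580
sugar = (2.7 − 1.0580)·4.0·22.4

147.1236 g


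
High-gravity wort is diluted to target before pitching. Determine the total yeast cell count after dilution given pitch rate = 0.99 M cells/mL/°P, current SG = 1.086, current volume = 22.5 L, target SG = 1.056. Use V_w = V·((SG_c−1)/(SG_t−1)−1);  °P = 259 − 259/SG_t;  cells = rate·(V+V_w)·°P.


V_w = 22.5·((1.086−1)/(1.056−1)−1) = 12.0536
V_final = 22.5 + 12.0536 = 34.5536
°P = 259 − 259/1.056 = 13.7348
cells = 0.99·34.5536·13.7348

469.8422 billion cells


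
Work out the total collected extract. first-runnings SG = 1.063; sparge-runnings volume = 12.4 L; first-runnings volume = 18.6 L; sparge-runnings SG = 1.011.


total = Σ (SG_i − 1)·1000·V_i
first = (1.063 − 1)·1000·18.6 = 1171.8000
sparge = (1.011 − 1)·1000·12.4 = 136.4000
total = 1171.8000 + 136.4000

1308.2000 gravity·L


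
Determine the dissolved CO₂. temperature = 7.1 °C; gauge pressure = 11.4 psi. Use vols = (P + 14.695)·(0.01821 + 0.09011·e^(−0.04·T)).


vols = (11.4 + 14.695)·(0.01821 + 0.09011·e^(−0.04·7.1))

2.2453 volumes


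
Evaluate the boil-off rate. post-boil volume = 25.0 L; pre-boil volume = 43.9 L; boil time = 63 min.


rate = (V_pre − V_post) / (t_min/60)
rate = (43.9 − 25.0) / (63/60)

18.0000 L/hr


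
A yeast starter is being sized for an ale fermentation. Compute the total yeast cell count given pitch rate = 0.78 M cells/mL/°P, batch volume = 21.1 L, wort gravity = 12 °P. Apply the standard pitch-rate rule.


cells (billions) = rate · V_L · °P
cells = 0.78 · 21.1 · 12

197.4960 billion cells


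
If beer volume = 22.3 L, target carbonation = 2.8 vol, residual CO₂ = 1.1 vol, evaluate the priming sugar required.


sugar = (target − residual)·4.0·V
sugar = (2.8 − 1.1)·4.0·22.3

151.6400 g


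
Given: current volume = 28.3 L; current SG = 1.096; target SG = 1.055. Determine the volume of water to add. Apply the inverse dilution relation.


V_water = V·((SG_curr − 1)/(SG_target − 1) − 1)
V_water = 28.3·((1.096 − 1)/(1.055 − 1) − 1)

21.0964 L


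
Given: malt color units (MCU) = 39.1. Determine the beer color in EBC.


SRM = 1.4922·MCU^0.6859;  EBC = SRM·1.97
SRM = 1.4922·39.1^0.6859 = 18.4460
EBC = 18.4460·1.97

36.3385 EBC


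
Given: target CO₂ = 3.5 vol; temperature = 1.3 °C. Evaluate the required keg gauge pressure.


psi = vols/(0.01821 + 0.09011·e^(−0.04·T)) − 14.695
psi = 3.5/(0.01821 + 0.09011·e^(−0.04·1.3)) − 14.695

19.0386 psi


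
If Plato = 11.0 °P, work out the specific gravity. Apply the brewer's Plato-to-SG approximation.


SG = 259/(259 − P)
SG = 259/(259 − 11.0)

1.0444


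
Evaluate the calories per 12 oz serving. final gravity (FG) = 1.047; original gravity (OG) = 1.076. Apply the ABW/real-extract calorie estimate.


ABW = (OG−FG)·131.25·0.79/FG;  °P = 259 − 259/SG (for OG→OE and FG→AE);  RE = 0.1808·OE + 0.8192·AE;  Cal = (6.9·ABW + 4·(RE−0.1))·FG·3.55
ABW = (1.076 − 1.047)·131.25·0.79/1.047 = 2.8720
OE = 259 − 259/1.076 = 18.2937 °P
AE = 259 − 259/1.047 = 11.6266 °P
RE = 0.1808·18.2937 + 0.8192·11.6266 = 12.8320 °P
Cal = (6.9·2.8720 + 4·(12.8320−0.1))·1.047·3.55

262.9462 kcal


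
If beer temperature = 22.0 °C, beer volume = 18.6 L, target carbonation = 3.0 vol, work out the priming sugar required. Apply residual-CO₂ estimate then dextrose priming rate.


residual = 14.695·(0.01821 + 0.09011·e^(−0.04·T));  sugar = (target − residual)·4.0·V
residual = 14.695·(0.01821 + 0.09011·e^(−0.04·22.0)) = 0.8168
sugar = (3.0 − 0.8168)·4.0·18.6

162.4273 g


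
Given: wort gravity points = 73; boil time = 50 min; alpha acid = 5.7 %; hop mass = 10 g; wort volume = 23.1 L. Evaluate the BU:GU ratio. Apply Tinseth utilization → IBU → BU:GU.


U = 1.65·0.000125^(GP/1000)·(1−e^(−0.04t))/4.15;  IBU = (α/100)·m·U·1000/V;  BU:GU = IBU/GP
U = 1.65·0.000125^(73/1000)·(1−e^(−0.04·50))/4.15 = 0.1784
IBU = (5.7/100)·10·0.1784·1000/23.1 = 4.4017
BU:GU = 4.4017/73

0.0603


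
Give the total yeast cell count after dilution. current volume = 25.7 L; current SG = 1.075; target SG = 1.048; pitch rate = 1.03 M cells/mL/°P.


V_w = V·((SG_c−1)/(SG_t−1)−1);  °P = 259 − 259/SG_t;  cells = rate·(V+V_w)·°P
V_w = 25.7·((1.075−1)/(1.048−1)−1) = 14.4562
V_final = 25.7 + 14.4562 = 40.1562
°P = 259 − 259/1.048 = 11.8626
cells = 1.03·40.1562·11.8626

490.6481 billion cells


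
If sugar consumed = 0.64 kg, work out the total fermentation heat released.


Q = m_sugar · 590 kJ/kg
Q = 0.64 · 590

377.6000 kJ


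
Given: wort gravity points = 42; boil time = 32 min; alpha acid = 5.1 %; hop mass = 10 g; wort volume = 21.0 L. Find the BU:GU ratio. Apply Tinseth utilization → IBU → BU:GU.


U = 1.65·0.000125^(GP/1000)·(1−e^(−0.04t))/4.15;  IBU = (α/100)·m·U·1000/V;  BU:GU = IBU/GP
U = 1.65·0.000125^(42/1000)·(1−e^(−0.04·32))/4.15 = 0.1968
IBU = (5.1/100)·10·0.1968·1000/21.0 = 4.7794
BU:GU = 4.7794/42

0.1138


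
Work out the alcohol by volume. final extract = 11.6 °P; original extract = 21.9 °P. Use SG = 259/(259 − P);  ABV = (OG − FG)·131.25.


OG = 259/(259 − 21.9) = 1.0924
FG = 259/(259 − 11.6) = 1.0469
ABV = (1.0924 − 1.0469)·131.25

5.9690 % ABV


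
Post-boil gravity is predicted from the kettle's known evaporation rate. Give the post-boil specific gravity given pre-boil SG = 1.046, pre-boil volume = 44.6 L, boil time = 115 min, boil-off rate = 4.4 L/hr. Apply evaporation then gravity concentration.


V_post = V_pre − rate·(t/60);  SG_post = 1 + (SG_pre−1)·V_pre/V_post
V_post = 44.6 − 4.4·(115/60) = 36.1667
SG_post = 1 + (1.046 − 1)·44.6/36.1667

1.0567


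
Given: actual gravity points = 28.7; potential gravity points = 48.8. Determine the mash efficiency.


efficiency = actual / potential × 100
efficiency = 28.7 / 48.8 × 100

58.8115 %


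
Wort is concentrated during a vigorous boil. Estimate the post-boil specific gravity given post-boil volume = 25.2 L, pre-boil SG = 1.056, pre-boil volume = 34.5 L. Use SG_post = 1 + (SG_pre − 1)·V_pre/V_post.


pts_pre = (1.056 − 1)·1000 = 56.0000
pts_post = 56.0000·34.5/25.2 = 76.6667
SG_post = 1 + 76.6667/1000

1.0767


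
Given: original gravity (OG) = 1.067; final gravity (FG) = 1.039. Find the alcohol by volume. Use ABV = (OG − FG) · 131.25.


ABV = (1.067 − 1.039) · 131.25

3.6750 % ABV


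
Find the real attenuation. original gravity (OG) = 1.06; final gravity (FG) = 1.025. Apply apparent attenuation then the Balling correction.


AA = (OG−FG)/(OG−1)·100;  RA = AA·0.8192
AA = (1.06 − 1.025)/(1.06 − 1)·100 = 58.3333
RA = 58.3333·0.8192

47.7867 %


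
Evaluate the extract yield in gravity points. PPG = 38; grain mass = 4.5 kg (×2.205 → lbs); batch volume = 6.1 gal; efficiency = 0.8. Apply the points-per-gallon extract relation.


points = lbs × PPG × eff / vol
lbs = 4.5 × 2.205 = 9.9225
points = 9.9225 × 38 × 0.8 / 6.1

49.4498 points


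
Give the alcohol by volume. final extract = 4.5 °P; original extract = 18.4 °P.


SG = 259/(259 − P);  ABV = (OG − FG)·131.25
OG = 259/(259 − 18.4) = 1.0765
FG = 259/(259 − 4.5) = 1.0177
ABV = (1.0765 − 1.0177)·131.25

7.7167 % ABV


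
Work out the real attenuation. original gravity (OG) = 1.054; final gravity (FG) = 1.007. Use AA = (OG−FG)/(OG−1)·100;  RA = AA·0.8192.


AA = (1.054 − 1.007)/(1.054 − 1)·100 = 87.0370
RA = 87.0370·0.8192

71.3007 %


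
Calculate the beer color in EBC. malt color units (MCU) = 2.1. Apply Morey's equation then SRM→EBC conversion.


SRM = 1.4922·MCU^0.6859;  EBC = SRM·1.97
SRM = 1.4922·2.1^0.6859 = 2.4822
EBC = 2.4822·1.97

4.8899 EBC


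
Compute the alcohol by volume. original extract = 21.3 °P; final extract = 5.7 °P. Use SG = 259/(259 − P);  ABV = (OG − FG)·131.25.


OG = 259/(259 − 21.3) = 1.0896
FG = 259/(259 − 5.7) = 1.0225
ABV = (1.0896 − 1.0225)·131.25

8.8076 % ABV


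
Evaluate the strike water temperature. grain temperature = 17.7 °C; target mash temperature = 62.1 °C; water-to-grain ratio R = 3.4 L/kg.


T_strike = (0.41/R)·(T_mash − T_grain) + T_mash
T_strike = (0.41/3.4)·(62.1 − 17.7) + 62.1

67.4541 °C


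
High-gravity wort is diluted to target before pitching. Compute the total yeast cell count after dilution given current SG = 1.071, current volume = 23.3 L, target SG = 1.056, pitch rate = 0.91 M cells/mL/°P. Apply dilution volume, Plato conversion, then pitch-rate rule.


V_w = V·((SG_c−1)/(SG_t−1)−1);  °P = 259 − 259/SG_t;  cells = rate·(V+V_w)·°P
V_w = 23.3·((1.071−1)/(1.056−1)−1) = 6.2411
V_final = 23.3 + 6.2411 = 29.5411
°P = 259 − 259/1.056 = 13.7348
cells = 0.91·29.5411·13.7348

369.2253 billion cells


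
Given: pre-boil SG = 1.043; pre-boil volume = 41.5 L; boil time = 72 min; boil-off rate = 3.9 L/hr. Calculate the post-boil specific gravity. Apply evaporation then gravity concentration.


V_post = V_pre − rate·(t/60);  SG_post = 1 + (SG_pre−1)·V_pre/V_post
V_post = 41.5 − 3.9·(72/60) = 36.8200
SG_post = 1 + (1.043 − 1)·41.5/36.8200

1.0485


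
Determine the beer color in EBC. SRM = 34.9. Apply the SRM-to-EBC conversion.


EBC = SRM · 1.97
EBC = 34.9 · 1.97

68.7530 EBC


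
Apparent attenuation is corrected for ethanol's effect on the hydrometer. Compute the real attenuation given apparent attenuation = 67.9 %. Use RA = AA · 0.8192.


RA = 67.9 · 0.8192

55.6237 %


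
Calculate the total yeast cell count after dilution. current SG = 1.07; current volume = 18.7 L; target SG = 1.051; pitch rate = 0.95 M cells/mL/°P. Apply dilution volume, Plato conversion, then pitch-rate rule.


V_w = V·((SG_c−1)/(SG_t−1)−1);  °P = 259 − 259/SG_t;  cells = rate·(V+V_w)·°P
V_w = 18.7·((1.07−1)/(1.051−1)−1) = 6.9667
V_final = 18.7 + 6.9667 = 25.6667
°P = 259 − 259/1.051 = 12.5680
cells = 0.95·25.6667·12.5680

306.4505 billion cells


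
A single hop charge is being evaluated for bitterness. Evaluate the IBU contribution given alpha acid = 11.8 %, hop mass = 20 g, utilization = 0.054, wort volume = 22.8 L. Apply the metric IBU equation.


IBU = (α/100)·mass·U·1000 / V
IBU = (11.8/100)·20·0.054·1000 / 22.8

5.5895 IBU


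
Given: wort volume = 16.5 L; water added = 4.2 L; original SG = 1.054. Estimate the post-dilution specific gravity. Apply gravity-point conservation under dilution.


SG_new = 1 + (SG_old − 1)·V_old/(V_old + V_water)
pts = (1.054 − 1)·1000·16.5/(16.5 + 4.2) = 43.0435
SG_new = 1 + 43.0435/1000

1.0430


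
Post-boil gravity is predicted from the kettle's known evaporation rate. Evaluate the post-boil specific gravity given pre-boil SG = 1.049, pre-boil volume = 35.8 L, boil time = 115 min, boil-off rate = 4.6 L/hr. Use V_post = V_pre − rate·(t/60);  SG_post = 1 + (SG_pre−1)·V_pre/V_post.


V_post = 35.8 − 4.6·(115/60) = 26.9833
SG_post = 1 + (1.049 − 1)·35.8/26.9833

1.0650


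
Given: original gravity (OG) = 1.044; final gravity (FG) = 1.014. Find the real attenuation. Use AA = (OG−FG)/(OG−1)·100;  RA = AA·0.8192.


AA = (1.044 − 1.014)/(1.044 − 1)·100 = 68.1818
RA = 68.1818·0.8192

55.8545 %


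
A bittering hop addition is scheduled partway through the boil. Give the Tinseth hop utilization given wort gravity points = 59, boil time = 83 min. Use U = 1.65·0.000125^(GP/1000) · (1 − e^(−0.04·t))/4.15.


bigness = 1.65·0.000125^(59/1000) = 0.9710
boil_factor = (1 − e^(−0.04·83))/4.15 = 0.2323
U = 0.9710 · 0.2323

0.2255


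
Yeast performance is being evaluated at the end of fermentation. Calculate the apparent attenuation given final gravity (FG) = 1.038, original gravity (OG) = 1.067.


AA = (OG − FG)/(OG − 1) · 100
AA = (1.067 − 1.038)/(1.067 − 1) · 100

43.2836 %


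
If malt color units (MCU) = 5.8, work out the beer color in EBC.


SRM = 1.4922·MCU^0.6859;  EBC = SRM·1.97
SRM = 1.4922·5.8^0.6859 = 4.9827
EBC = 4.9827·1.97

9.8159 EBC


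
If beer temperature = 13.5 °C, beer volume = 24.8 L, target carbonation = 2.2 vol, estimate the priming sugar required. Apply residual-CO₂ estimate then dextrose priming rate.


residual = 14.695·(0.01821 + 0.09011·e^(−0.04·T));  sugar = (target − residual)·4.0·V
residual = 14.695·(0.01821 + 0.09011·e^(−0.04·13.5)) = 1.0393
sugar = (2.2 − 1.0393)·4.0·24.8

115.1462 g


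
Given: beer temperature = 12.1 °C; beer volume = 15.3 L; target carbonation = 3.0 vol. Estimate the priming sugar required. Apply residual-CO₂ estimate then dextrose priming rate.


residual = 14.695·(0.01821 + 0.09011·e^(−0.04·T));  sugar = (target − residual)·4.0·V
residual = 14.695·(0.01821 + 0.09011·e^(−0.04·12.1)) = 1.0837
sugar = (3.0 − 1.0837)·4.0·15.3

117.2777 g


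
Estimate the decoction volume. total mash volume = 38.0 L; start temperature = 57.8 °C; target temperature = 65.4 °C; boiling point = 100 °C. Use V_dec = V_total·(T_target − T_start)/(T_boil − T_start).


V_dec = 38.0·(65.4 − 57.8)/(100 − 57.8)

6.8436 L


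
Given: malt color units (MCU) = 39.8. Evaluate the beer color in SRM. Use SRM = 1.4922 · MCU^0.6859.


SRM = 1.4922 · 39.8^0.6859

18.6718 SRM


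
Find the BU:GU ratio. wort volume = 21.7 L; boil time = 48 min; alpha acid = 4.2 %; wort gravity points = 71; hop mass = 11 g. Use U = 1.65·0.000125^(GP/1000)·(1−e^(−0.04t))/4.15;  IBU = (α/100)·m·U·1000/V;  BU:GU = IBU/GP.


U = 1.65·0.000125^(71/1000)·(1−e^(−0.04·48))/4.15 = 0.1793
IBU = (4.2/100)·11·0.1793·1000/21.7 = 3.8163
BU:GU = 3.8163/71

0.0538


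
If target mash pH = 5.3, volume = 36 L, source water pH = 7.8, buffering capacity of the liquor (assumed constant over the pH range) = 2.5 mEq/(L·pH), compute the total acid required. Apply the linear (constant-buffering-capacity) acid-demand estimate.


acid = buffering capacity · (pH_source − pH_target) · V
acid = 2.5 · (7.8 − 5.3) · 36

225.0000 mEq


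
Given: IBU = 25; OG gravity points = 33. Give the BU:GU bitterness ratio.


BU:GU = IBU / OG_points
BU:GU = 25 / 33

0.7576


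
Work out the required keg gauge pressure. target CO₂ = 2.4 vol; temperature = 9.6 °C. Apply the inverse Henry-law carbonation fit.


psi = vols/(0.01821 + 0.09011·e^(−0.04·T)) − 14.695
psi = 2.4/(0.01821 + 0.09011·e^(−0.04·9.6)) − 14.695

15.4608 psi


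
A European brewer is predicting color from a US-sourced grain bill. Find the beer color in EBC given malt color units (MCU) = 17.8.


SRM = 1.4922·MCU^0.6859;  EBC = SRM·1.97
SRM = 1.4922·17.8^0.6859 = 10.7520
EBC = 10.7520·1.97

21.1815 EBC


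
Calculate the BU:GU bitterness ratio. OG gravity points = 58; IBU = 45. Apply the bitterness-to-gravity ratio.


BU:GU = IBU / OG_points
BU:GU = 45 / 58

0.7759


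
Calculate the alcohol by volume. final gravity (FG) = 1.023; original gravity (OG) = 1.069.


ABV = (OG − FG) · 131.25
ABV = (1.069 − 1.023) · 131.25

6.0375 % ABV


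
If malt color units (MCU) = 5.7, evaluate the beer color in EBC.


SRM = 1.4922·MCU^0.6859;  EBC = SRM·1.97
SRM = 1.4922·5.7^0.6859 = 4.9236
EBC = 4.9236·1.97

9.6995 EBC


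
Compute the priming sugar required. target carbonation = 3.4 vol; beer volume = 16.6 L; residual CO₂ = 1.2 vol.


sugar = (target − residual)·4.0·V
sugar = (3.4 − 1.2)·4.0·16.6

146.0800 g


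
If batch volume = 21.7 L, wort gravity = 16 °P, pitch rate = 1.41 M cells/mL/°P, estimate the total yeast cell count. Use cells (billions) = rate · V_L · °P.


cells = 1.41 · 21.7 · 16

489.5520 billion cells


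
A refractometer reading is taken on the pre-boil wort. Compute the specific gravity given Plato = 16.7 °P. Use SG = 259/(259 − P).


SG = 259/(259 − 16.7)

1.0689


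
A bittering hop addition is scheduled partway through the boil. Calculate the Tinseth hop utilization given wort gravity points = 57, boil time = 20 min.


U = 1.65·0.000125^(GP/1000) · (1 − e^(−0.04·t))/4.15
bigness = 1.65·0.000125^(57/1000) = 0.9886
boil_factor = (1 − e^(−0.04·20))/4.15 = 0.1327
U = 0.9886 · 0.1327

0.1312


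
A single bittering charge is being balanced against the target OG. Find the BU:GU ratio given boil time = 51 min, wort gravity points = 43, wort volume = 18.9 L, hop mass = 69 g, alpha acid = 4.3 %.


U = 1.65·0.000125^(GP/1000)·(1−e^(−0.04t))/4.15;  IBU = (α/100)·m·U·1000/V;  BU:GU = IBU/GP
U = 1.65·0.000125^(43/1000)·(1−e^(−0.04·51))/4.15 = 0.2350
IBU = (4.3/100)·69·0.2350·1000/18.9 = 36.8947
BU:GU = 36.8947/43

0.8580


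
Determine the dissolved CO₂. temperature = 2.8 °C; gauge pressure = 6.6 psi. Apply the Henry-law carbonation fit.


vols = (P + 14.695)·(0.01821 + 0.09011·e^(−0.04·T))
vols = (6.6 + 14.695)·(0.01821 + 0.09011·e^(−0.04·2.8))

2.1034 volumes


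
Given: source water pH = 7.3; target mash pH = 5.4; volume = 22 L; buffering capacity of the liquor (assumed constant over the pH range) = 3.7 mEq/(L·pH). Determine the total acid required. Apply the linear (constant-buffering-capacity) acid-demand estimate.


acid = buffering capacity · (pH_source − pH_target) · V
acid = 3.7 · (7.3 − 5.4) · 22

154.6600 mEq


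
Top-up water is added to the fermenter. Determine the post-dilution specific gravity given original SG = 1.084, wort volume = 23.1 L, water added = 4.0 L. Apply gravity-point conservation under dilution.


SG_new = 1 + (SG_old − 1)·V_old/(V_old + V_water)
pts = (1.084 − 1)·1000·23.1/(23.1 + 4.0) = 71.6015
SG_new = 1 + 71.6015/1000

1.0716


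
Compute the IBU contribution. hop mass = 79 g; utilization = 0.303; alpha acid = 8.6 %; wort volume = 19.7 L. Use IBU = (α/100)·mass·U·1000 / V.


IBU = (8.6/100)·79·0.303·1000 / 19.7

104.4965 IBU


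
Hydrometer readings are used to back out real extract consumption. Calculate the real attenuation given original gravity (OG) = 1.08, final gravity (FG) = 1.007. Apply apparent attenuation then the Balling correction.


AA = (OG−FG)/(OG−1)·100;  RA = AA·0.8192
AA = (1.08 − 1.007)/(1.08 − 1)·100 = 91.2500
RA = 91.2500·0.8192

74.7520 %


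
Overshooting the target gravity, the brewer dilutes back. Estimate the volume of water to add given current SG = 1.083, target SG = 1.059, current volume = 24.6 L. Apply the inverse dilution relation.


V_water = V·((SG_curr − 1)/(SG_target − 1) − 1)
V_water = 24.6·((1.083 − 1)/(1.059 − 1) − 1)

10.0068 L


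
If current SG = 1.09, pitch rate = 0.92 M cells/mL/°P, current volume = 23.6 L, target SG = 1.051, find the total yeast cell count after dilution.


V_w = V·((SG_c−1)/(SG_t−1)−1);  °P = 259 − 259/SG_t;  cells = rate·(V+V_w)·°P
V_w = 23.6·((1.09−1)/(1.051−1)−1) = 18.0471
V_final = 23.6 + 18.0471 = 41.6471
°P = 259 − 259/1.051 = 12.5680
cells = 0.92·41.6471·12.5680

481.5478 billion cells


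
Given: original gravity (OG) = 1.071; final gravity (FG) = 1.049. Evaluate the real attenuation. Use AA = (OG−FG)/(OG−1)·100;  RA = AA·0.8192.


AA = (1.071 − 1.049)/(1.071 − 1)·100 = 30.9859
RA = 30.9859·0.8192

25.3837 %


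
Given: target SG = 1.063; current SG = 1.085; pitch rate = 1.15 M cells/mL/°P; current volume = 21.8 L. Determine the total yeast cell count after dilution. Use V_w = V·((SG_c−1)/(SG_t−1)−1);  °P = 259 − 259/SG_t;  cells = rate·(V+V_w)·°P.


V_w = 21.8·((1.085−1)/(1.063−1)−1) = 7.6127
V_final = 21.8 + 7.6127 = 29.4127
°P = 259 − 259/1.063 = 15.3500
cells = 1.15·29.4127·15.3500

519.2061 billion cells


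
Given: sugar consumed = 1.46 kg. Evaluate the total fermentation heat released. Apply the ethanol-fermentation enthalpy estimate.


Q = m_sugar · 590 kJ/kg
Q = 1.46 · 590

861.4000 kJ


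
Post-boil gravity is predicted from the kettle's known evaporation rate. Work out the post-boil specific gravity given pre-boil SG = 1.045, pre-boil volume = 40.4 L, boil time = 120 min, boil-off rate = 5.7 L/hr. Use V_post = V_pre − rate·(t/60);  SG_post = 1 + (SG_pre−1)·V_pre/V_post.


V_post = 40.4 − 5.7·(120/60) = 29.0000
SG_post = 1 + (1.045 − 1)·40.4/29.0000

1.0627


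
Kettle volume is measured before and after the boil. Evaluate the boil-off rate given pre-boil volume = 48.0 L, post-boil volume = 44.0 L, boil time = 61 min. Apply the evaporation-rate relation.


rate = (V_pre − V_post) / (t_min/60)
rate = (48.0 − 44.0) / (61/60)

3.9344 L/hr


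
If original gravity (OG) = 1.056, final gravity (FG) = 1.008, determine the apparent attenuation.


AA = (OG − FG)/(OG − 1) · 100
AA = (1.056 − 1.008)/(1.056 − 1) · 100

85.7143 %


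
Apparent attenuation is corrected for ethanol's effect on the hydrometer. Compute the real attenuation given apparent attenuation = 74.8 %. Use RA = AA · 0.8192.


RA = 74.8 · 0.8192

61.2762 %


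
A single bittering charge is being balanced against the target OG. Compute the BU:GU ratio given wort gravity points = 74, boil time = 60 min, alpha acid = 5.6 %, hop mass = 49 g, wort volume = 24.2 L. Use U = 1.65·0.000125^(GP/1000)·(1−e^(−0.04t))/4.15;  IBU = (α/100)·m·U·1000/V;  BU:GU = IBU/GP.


U = 1.65·0.000125^(74/1000)·(1−e^(−0.04·60))/4.15 = 0.1859
IBU = (5.6/100)·49·0.1859·1000/24.2 = 21.0802
BU:GU = 21.0802/74

0.2849


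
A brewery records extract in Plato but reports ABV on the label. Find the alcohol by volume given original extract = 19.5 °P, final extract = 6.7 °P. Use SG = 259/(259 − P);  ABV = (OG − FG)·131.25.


OG = 259/(259 − 19.5) = 1.0814
FG = 259/(259 − 6.7) = 1.0266
ABV = (1.0814 − 1.0266)·131.25

7.2009 % ABV


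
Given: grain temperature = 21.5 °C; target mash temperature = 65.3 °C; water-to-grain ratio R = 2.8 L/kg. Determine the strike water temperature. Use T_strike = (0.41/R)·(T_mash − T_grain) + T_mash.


T_strike = (0.41/2.8)·(65.3 − 21.5) + 65.3

71.7136 °C


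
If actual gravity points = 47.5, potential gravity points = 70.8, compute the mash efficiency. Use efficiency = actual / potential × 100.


efficiency = 47.5 / 70.8 × 100

67.0904 %


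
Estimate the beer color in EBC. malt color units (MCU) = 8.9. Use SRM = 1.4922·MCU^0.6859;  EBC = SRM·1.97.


SRM = 1.4922·8.9^0.6859 = 6.6836
EBC = 6.6836·1.97

13.1668 EBC


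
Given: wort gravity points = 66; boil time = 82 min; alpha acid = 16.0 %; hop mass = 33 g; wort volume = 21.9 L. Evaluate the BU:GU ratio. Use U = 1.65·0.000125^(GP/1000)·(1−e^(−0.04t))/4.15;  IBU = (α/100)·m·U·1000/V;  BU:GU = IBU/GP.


U = 1.65·0.000125^(66/1000)·(1−e^(−0.04·82))/4.15 = 0.2114
IBU = (16.0/100)·33·0.2114·1000/21.9 = 50.9759
BU:GU = 50.9759/66

0.7724


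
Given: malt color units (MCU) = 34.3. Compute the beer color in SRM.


SRM = 1.4922 · MCU^0.6859
SRM = 1.4922 · 34.3^0.6859

16.8611 SRM


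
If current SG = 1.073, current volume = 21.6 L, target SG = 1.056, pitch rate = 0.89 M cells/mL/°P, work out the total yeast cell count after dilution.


V_w = V·((SG_c−1)/(SG_t−1)−1);  °P = 259 − 259/SG_t;  cells = rate·(V+V_w)·°P
V_w = 21.6·((1.073−1)/(1.056−1)−1) = 6.5571
V_final = 21.6 + 6.5571 = 28.1571
°P = 259 − 259/1.056 = 13.7348
cells = 0.89·28.1571·13.7348

344.1933 billion cells


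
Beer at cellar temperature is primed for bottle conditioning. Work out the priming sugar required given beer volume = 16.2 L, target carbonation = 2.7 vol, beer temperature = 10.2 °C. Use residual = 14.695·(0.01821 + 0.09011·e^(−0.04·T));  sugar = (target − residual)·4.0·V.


residual = 14.695·(0.01821 + 0.09011·e^(−0.04·10.2)) = 1.1481
sugar = (2.7 − 1.1481)·4.0·16.2

100.5606 g


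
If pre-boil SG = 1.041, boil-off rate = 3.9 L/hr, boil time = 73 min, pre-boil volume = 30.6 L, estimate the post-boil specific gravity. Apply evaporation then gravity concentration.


V_post = V_pre − rate·(t/60);  SG_post = 1 + (SG_pre−1)·V_pre/V_post
V_post = 30.6 − 3.9·(73/60) = 25.8550
SG_post = 1 + (1.041 − 1)·30.6/25.8550

1.0485


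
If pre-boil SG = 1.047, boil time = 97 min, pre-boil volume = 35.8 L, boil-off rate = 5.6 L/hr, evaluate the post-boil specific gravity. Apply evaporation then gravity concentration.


V_post = V_pre − rate·(t/60);  SG_post = 1 + (SG_pre−1)·V_pre/V_post
V_post = 35.8 − 5.6·(97/60) = 26.7467
SG_post = 1 + (1.047 − 1)·35.8/26.7467

1.0629


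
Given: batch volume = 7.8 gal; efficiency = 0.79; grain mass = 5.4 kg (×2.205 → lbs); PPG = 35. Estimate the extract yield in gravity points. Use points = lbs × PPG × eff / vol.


lbs = 5.4 × 2.205 = 11.9070
points = 11.9070 × 35 × 0.79 / 7.8

42.2088 points


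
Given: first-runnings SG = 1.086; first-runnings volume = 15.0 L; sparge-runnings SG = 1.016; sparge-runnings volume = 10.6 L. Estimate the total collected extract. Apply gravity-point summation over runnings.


total = Σ (SG_i − 1)·1000·V_i
first = (1.086 − 1)·1000·15.0 = 1290.0000
sparge = (1.016 − 1)·1000·10.6 = 169.6000
total = 1290.0000 + 169.6000

1459.6000 gravity·L


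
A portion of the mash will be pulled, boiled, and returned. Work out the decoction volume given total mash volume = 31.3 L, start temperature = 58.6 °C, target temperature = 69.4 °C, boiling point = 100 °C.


V_dec = V_total·(T_target − T_start)/(T_boil − T_start)
V_dec = 31.3·(69.4 − 58.6)/(100 − 58.6)

8.1652 L


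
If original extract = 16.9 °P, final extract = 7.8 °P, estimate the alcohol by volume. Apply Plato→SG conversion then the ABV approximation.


SG = 259/(259 − P);  ABV = (OG − FG)·131.25
OG = 259/(259 − 16.9) = 1.0698
FG = 259/(259 − 7.8) = 1.0311
ABV = (1.0698 − 1.0311)·131.25

5.0866 % ABV


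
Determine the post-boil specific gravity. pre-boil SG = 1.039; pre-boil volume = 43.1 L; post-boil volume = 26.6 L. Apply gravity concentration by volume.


SG_post = 1 + (SG_pre − 1)·V_pre/V_post
pts_pre = (1.039 − 1)·1000 = 39.0000
pts_post = 39.0000·43.1/26.6 = 63.1917
SG_post = 1 + 63.1917/1000

1.0632


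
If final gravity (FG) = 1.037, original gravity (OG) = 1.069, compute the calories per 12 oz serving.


ABW = (OG−FG)·131.25·0.79/FG;  °P = 259 − 259/SG (for OG→OE and FG→AE);  RE = 0.1808·OE + 0.8192·AE;  Cal = (6.9·ABW + 4·(RE−0.1))·FG·3.55
ABW = (1.069 − 1.037)·131.25·0.79/1.037 = 3.1996
OE = 259 − 259/1.069 = 16.7175 °P
AE = 259 − 259/1.037 = 9.2411 °P
RE = 0.1808·16.7175 + 0.8192·9.2411 = 10.5928 °P
Cal = (6.9·3.1996 + 4·(10.5928−0.1))·1.037·3.55

235.7853 kcal


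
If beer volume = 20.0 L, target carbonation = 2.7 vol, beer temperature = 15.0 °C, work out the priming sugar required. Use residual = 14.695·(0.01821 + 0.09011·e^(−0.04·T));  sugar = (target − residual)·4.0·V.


residual = 14.695·(0.01821 + 0.09011·e^(−0.04·15.0)) = 0.9943
sugar = (2.7 − 0.9943)·4.0·20.0

136.4549 g


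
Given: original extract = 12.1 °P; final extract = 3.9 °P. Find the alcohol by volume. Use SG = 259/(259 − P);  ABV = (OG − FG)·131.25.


OG = 259/(259 − 12.1) = 1.0490
FG = 259/(259 − 3.9) = 1.0153
ABV = (1.0490 − 1.0153)·131.25

4.4257 % ABV


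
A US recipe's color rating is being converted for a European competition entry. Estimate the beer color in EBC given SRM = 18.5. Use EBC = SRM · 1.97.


EBC = 18.5 · 1.97

36.4450 EBC


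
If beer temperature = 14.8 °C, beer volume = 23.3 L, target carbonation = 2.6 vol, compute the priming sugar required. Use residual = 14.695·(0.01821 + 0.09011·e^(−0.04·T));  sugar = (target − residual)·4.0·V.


residual = 14.695·(0.01821 + 0.09011·e^(−0.04·14.8)) = 1.0002
sugar = (2.6 − 1.0002)·4.0·23.3

149.1059 g


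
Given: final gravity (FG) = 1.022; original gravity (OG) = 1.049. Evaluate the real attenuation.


AA = (OG−FG)/(OG−1)·100;  RA = AA·0.8192
AA = (1.049 − 1.022)/(1.049 − 1)·100 = 55.1020
RA = 55.1020·0.8192

45.1396 %


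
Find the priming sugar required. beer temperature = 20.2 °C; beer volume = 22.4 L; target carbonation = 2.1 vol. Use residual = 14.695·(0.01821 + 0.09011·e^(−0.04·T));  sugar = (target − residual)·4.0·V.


residual = 14.695·(0.01821 + 0.09011·e^(−0.04·20.2)) = 0.8578
sugar = (2.1 − 0.8578)·4.0·22.4

111.2974 g


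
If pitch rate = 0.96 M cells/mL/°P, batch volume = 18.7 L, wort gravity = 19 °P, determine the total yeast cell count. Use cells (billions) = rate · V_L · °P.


cells = 0.96 · 18.7 · 19

341.0880 billion cells


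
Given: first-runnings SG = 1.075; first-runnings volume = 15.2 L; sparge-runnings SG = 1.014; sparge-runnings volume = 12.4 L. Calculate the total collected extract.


total = Σ (SG_i − 1)·1000·V_i
first = (1.075 − 1)·1000·15.2 = 1140.0000
sparge = (1.014 − 1)·1000·12.4 = 173.6000
total = 1140.0000 + 173.6000

1313.6000 gravity·L


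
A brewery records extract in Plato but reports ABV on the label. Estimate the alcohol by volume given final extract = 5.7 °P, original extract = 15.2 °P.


SG = 259/(259 − P);  ABV = (OG − FG)·131.25
OG = 259/(259 − 15.2) = 1.0623
FG = 259/(259 − 5.7) = 1.0225
ABV = (1.0623 − 1.0225)·131.25

5.2294 % ABV


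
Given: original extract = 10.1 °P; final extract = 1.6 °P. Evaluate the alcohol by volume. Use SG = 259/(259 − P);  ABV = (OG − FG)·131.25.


OG = 259/(259 − 10.1) = 1.0406
FG = 259/(259 − 1.6) = 1.0062
ABV = (1.0406 − 1.0062)·131.25

4.5101 % ABV


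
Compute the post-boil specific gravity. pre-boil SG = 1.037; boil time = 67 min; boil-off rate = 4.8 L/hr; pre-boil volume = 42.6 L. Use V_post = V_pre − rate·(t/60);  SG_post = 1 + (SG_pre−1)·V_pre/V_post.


V_post = 42.6 − 4.8·(67/60) = 37.2400
SG_post = 1 + (1.037 − 1)·42.6/37.2400

1.0423


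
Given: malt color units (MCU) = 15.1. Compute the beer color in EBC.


SRM = 1.4922·MCU^0.6859;  EBC = SRM·1.97
SRM = 1.4922·15.1^0.6859 = 9.6048
EBC = 9.6048·1.97

18.9214 EBC


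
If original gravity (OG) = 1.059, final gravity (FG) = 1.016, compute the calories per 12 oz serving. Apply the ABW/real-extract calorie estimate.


ABW = (OG−FG)·131.25·0.79/FG;  °P = 259 − 259/SG (for OG→OE and FG→AE);  RE = 0.1808·OE + 0.8192·AE;  Cal = (6.9·ABW + 4·(RE−0.1))·FG·3.55
ABW = (1.059 − 1.016)·131.25·0.79/1.016 = 4.3883
OE = 259 − 259/1.059 = 14.4297 °P
AE = 259 − 259/1.016 = 4.0787 °P
RE = 0.1808·14.4297 + 0.8192·4.0787 = 5.9502 °P
Cal = (6.9·4.3883 + 4·(5.9502−0.1))·1.016·3.55

193.6143 kcal


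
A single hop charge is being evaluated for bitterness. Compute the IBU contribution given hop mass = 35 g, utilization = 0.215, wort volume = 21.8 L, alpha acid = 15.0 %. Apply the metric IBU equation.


IBU = (α/100)·mass·U·1000 / V
IBU = (15.0/100)·35·0.215·1000 / 21.8

51.7775 IBU


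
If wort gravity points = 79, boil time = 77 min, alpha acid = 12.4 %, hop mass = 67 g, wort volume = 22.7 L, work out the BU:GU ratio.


U = 1.65·0.000125^(GP/1000)·(1−e^(−0.04t))/4.15;  IBU = (α/100)·m·U·1000/V;  BU:GU = IBU/GP
U = 1.65·0.000125^(79/1000)·(1−e^(−0.04·77))/4.15 = 0.1865
IBU = (12.4/100)·67·0.1865·1000/22.7 = 68.2542
BU:GU = 68.2542/79

0.8640


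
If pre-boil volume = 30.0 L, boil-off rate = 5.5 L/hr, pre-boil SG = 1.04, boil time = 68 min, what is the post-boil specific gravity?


V_post = V_pre − rate·(t/60);  SG_post = 1 + (SG_pre−1)·V_pre/V_post
V_post = 30.0 − 5.5·(68/60) = 23.7667
SG_post = 1 + (1.04 − 1)·30.0/23.7667

1.0505


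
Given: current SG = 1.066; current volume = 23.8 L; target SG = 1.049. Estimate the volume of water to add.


V_water = V·((SG_curr − 1)/(SG_target − 1) − 1)
V_water = 23.8·((1.066 − 1)/(1.049 − 1) − 1)

8.2571 L


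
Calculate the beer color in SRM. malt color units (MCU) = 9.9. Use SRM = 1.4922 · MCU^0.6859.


SRM = 1.4922 · 9.9^0.6859

7.1901 SRM


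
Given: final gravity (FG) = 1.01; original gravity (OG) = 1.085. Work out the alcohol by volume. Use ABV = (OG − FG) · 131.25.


ABV = (1.085 − 1.01) · 131.25

9.8437 % ABV


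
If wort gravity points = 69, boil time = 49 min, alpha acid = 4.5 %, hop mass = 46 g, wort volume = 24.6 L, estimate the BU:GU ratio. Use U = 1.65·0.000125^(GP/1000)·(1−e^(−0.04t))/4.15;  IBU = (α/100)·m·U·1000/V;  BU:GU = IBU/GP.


U = 1.65·0.000125^(69/1000)·(1−e^(−0.04·49))/4.15 = 0.1837
IBU = (4.5/100)·46·0.1837·1000/24.6 = 15.4605
BU:GU = 15.4605/69

0.2241


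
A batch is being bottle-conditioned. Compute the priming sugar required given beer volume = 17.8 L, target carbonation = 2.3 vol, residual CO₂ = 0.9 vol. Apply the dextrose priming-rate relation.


sugar = (target − residual)·4.0·V
sugar = (2.3 − 0.9)·4.0·17.8

99.6800 g


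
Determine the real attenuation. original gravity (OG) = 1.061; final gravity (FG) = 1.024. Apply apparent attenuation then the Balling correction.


AA = (OG−FG)/(OG−1)·100;  RA = AA·0.8192
AA = (1.061 − 1.024)/(1.061 − 1)·100 = 60.6557
RA = 60.6557·0.8192

49.6892 %


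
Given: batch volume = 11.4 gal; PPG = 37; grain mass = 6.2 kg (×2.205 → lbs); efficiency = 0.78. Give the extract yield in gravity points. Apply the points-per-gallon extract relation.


points = lbs × PPG × eff / vol
lbs = 6.2 × 2.205 = 13.6710
points = 13.6710 × 37 × 0.78 / 11.4

34.6092 points


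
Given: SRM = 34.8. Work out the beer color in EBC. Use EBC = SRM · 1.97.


EBC = 34.8 · 1.97

68.5560 EBC


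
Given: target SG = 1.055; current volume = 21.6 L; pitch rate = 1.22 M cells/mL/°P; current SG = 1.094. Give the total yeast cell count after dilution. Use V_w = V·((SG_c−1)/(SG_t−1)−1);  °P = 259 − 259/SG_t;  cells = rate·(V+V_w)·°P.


V_w = 21.6·((1.094−1)/(1.055−1)−1) = 15.3164
V_final = 21.6 + 15.3164 = 36.9164
°P = 259 − 259/1.055 = 13.5024
cells = 1.22·36.9164·13.5024

608.1192 billion cells


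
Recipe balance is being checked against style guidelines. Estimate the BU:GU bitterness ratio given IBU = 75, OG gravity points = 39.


BU:GU = IBU / OG_points
BU:GU = 75 / 39

1.9231


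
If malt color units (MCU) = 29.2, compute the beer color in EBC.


SRM = 1.4922·MCU^0.6859;  EBC = SRM·1.97
SRM = 1.4922·29.2^0.6859 = 15.0985
EBC = 15.0985·1.97

29.7440 EBC


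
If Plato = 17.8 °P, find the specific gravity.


SG = 259/(259 − P)
SG = 259/(259 − 17.8)

1.0738


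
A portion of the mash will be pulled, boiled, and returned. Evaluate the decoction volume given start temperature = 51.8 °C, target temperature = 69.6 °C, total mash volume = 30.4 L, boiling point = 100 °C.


V_dec = V_total·(T_target − T_start)/(T_boil − T_start)
V_dec = 30.4·(69.6 − 51.8)/(100 − 51.8)

11.2266 L


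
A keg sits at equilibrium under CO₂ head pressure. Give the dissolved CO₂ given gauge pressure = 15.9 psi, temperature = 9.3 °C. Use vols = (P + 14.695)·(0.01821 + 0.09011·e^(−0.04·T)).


vols = (15.9 + 14.695)·(0.01821 + 0.09011·e^(−0.04·9.3))

2.4576 volumes


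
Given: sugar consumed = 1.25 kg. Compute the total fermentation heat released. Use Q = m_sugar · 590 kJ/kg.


Q = 1.25 · 590

737.5000 kJ


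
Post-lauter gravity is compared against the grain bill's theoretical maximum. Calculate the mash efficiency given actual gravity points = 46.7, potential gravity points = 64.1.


efficiency = actual / potential × 100
efficiency = 46.7 / 64.1 × 100

72.8549 %


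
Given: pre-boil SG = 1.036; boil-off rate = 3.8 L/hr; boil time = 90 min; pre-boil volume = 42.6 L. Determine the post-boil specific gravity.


V_post = V_pre − rate·(t/60);  SG_post = 1 + (SG_pre−1)·V_pre/V_post
V_post = 42.6 − 3.8·(90/60) = 36.9000
SG_post = 1 + (1.036 − 1)·42.6/36.9000

1.0416
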